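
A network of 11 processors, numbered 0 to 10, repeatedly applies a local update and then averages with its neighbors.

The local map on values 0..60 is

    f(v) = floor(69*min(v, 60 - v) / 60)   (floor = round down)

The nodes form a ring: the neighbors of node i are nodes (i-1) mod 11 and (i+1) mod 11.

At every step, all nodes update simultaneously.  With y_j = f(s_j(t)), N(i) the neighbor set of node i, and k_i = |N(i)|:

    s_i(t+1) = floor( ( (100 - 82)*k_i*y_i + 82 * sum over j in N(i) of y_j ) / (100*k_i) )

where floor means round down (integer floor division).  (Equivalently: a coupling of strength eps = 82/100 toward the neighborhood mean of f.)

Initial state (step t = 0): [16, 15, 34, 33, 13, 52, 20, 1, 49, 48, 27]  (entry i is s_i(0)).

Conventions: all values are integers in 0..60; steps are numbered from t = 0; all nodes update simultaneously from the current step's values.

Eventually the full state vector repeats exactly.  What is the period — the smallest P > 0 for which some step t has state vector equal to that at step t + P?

Answer: 2
Key observation: The state at step 10, [32, 32, 32, 32, 32, 32, 31, 31, 31, 32, 32], reappears at step 12 — and no state repeats earlier — so the cycle the system enters has period 2.

Derivation:
t=0: [16, 15, 34, 33, 13, 52, 20, 1, 49, 48, 27]
t=1: [22, 22, 24, 23, 18, 16, 8, 14, 7, 19, 18]
t=2: [22, 25, 25, 23, 21, 15, 15, 9, 16, 15, 22]
t=3: [26, 26, 27, 26, 21, 19, 14, 16, 14, 20, 21]
t=4: [26, 29, 29, 27, 24, 20, 18, 16, 19, 20, 25]
t=5: [30, 31, 32, 30, 27, 23, 20, 20, 20, 24, 26]
t=6: [31, 33, 33, 31, 30, 26, 24, 23, 24, 26, 30]
t=7: [32, 31, 31, 32, 31, 30, 27, 26, 27, 30, 31]
t=8: [32, 32, 32, 32, 33, 32, 31, 30, 31, 32, 33]
t=9: [31, 32, 32, 31, 31, 32, 33, 33, 33, 32, 31]
t=10: [32, 32, 32, 32, 32, 32, 31, 31, 31, 32, 32]
t=11: [32, 32, 32, 32, 32, 32, 32, 33, 32, 32, 32]
t=12: [32, 32, 32, 32, 32, 32, 31, 31, 31, 32, 32]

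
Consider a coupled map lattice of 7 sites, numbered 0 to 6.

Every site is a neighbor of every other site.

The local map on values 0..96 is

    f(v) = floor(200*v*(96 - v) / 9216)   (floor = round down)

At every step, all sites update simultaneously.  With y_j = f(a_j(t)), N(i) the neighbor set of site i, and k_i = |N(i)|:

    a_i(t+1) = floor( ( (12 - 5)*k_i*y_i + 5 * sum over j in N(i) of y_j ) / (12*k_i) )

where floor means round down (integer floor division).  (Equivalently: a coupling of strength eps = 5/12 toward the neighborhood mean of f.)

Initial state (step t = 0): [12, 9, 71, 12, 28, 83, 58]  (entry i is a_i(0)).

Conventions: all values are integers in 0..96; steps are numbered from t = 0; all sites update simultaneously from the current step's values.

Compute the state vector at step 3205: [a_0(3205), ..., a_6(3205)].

Simulating step by step:
t=0: [12, 9, 71, 12, 28, 83, 58]
t=1: [25, 22, 33, 25, 35, 26, 38]
t=2: [39, 37, 43, 39, 43, 40, 44]
t=3: [48, 47, 48, 48, 48, 48, 48]
t=4: [49, 49, 49, 49, 49, 49, 49]
t=5: [49, 49, 49, 49, 49, 49, 49]

Answer: [49, 49, 49, 49, 49, 49, 49]
Key observation: The state at step 4, [49, 49, 49, 49, 49, 49, 49], reappears at step 5: the system is in a cycle of period 1 from step 4 on.  Therefore the state at step 3205 equals the state at step 4 + ((3205 - 4) mod 1) = 4, which is [49, 49, 49, 49, 49, 49, 49].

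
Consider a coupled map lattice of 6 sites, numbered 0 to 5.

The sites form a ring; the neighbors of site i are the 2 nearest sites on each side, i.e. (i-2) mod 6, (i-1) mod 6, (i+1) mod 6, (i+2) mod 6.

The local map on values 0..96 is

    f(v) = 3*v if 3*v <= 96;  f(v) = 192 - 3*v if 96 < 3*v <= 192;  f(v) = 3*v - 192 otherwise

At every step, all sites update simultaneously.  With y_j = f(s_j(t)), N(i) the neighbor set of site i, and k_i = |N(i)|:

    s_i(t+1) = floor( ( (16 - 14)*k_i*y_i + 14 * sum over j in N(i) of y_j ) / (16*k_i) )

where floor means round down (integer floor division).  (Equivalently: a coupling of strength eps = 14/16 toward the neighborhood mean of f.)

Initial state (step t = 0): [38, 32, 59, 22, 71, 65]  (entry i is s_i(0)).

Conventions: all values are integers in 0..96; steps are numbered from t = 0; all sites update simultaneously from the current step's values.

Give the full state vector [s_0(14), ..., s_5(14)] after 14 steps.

Answer: [33, 36, 34, 33, 36, 34]

Derivation:
t=0: [38, 32, 59, 22, 71, 65]
t=1: [39, 47, 58, 37, 38, 57]
t=2: [46, 49, 64, 46, 52, 64]
t=3: [24, 29, 41, 24, 28, 41]
t=4: [76, 72, 77, 76, 72, 77]
t=5: [32, 35, 31, 32, 35, 31]
t=6: [90, 93, 91, 90, 93, 91]
t=7: [83, 80, 82, 83, 80, 82]
t=8: [51, 54, 52, 51, 54, 52]
t=9: [33, 36, 34, 33, 36, 34]
t=10: [87, 90, 88, 87, 90, 88]
t=11: [74, 71, 73, 74, 71, 73]
t=12: [24, 27, 25, 24, 27, 25]
t=13: [77, 74, 76, 77, 74, 76]
t=14: [33, 36, 34, 33, 36, 34]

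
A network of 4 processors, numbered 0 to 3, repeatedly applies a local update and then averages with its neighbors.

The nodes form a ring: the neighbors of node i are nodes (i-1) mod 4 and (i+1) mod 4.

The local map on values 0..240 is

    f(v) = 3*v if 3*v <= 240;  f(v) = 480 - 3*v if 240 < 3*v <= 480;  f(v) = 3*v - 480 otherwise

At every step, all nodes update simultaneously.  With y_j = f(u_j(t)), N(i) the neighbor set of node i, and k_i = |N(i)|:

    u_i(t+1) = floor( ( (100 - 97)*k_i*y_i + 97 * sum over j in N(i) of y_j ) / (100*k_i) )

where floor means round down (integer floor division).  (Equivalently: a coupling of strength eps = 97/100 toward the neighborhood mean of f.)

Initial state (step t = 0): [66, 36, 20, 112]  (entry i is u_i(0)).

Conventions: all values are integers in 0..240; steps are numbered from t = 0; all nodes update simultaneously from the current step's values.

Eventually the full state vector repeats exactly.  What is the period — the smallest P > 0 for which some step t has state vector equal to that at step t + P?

Simulating step by step:
t=0: [66, 36, 20, 112]
t=1: [128, 128, 124, 129]
t=2: [94, 101, 94, 101]
t=3: [177, 197, 177, 197]
t=4: [109, 52, 109, 52]
t=5: [155, 153, 155, 153]
t=6: [20, 15, 20, 15]
t=7: [45, 59, 45, 59]
t=8: [175, 136, 175, 136]
t=9: [71, 45, 71, 45]
t=10: [137, 210, 137, 210]
t=11: [147, 71, 147, 71]
t=12: [207, 44, 207, 44]
t=13: [132, 140, 132, 140]
t=14: [60, 83, 60, 83]
t=15: [229, 181, 229, 181]
t=16: [67, 202, 67, 202]
t=17: [128, 198, 128, 198]
t=18: [113, 96, 113, 96]
t=19: [190, 142, 190, 142]
t=20: [55, 88, 55, 88]
t=21: [214, 166, 214, 166]
t=22: [22, 157, 22, 157]
t=23: [10, 64, 10, 64]
t=24: [187, 34, 187, 34]
t=25: [101, 81, 101, 81]
t=26: [235, 178, 235, 178]
t=27: [59, 219, 59, 219]
t=28: [177, 177, 177, 177]
t=29: [51, 51, 51, 51]
t=30: [153, 153, 153, 153]
t=31: [21, 21, 21, 21]
t=32: [63, 63, 63, 63]
t=33: [189, 189, 189, 189]
t=34: [87, 87, 87, 87]
t=35: [219, 219, 219, 219]
t=36: [177, 177, 177, 177]

Answer: 8
Key observation: The state at step 28, [177, 177, 177, 177], reappears at step 36 — and no state repeats earlier — so the cycle the system enters has period 8.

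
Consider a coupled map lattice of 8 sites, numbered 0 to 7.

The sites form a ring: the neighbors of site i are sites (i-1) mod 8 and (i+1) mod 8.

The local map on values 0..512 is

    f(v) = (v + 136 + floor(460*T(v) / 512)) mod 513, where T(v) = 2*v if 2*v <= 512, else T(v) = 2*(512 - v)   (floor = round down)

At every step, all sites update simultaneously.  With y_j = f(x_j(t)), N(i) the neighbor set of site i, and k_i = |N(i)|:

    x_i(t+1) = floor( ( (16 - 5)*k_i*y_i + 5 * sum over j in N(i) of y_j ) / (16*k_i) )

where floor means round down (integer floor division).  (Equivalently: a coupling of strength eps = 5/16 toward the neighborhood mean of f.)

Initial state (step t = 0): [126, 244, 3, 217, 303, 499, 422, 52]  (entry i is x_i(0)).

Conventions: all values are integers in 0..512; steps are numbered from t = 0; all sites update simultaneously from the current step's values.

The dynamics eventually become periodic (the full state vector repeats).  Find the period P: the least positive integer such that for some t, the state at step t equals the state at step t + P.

Simulating step by step:
t=0: [126, 244, 3, 217, 303, 499, 422, 52]
t=1: [427, 308, 182, 226, 265, 178, 208, 301]
t=2: [232, 256, 177, 247, 286, 166, 206, 271]
t=3: [290, 293, 183, 282, 279, 140, 201, 298]
t=4: [309, 281, 190, 289, 271, 88, 177, 287]
t=5: [302, 289, 204, 289, 333, 332, 189, 280]
t=6: [306, 291, 230, 287, 282, 258, 197, 290]
t=7: [302, 302, 280, 307, 320, 308, 220, 287]
t=8: [303, 304, 313, 299, 290, 286, 259, 300]
t=9: [301, 299, 295, 303, 310, 317, 327, 307]
t=10: [302, 304, 305, 301, 295, 289, 285, 296]
t=11: [302, 300, 299, 303, 307, 311, 313, 307]
t=12: [301, 303, 303, 301, 298, 295, 294, 297]
t=13: [303, 301, 301, 303, 305, 306, 307, 305]
t=14: [301, 302, 302, 301, 299, 298, 298, 299]
t=15: [303, 302, 302, 303, 304, 304, 304, 304]
t=16: [301, 301, 301, 301, 300, 300, 300, 300]
t=17: [303, 303, 303, 303, 303, 303, 303, 303]
t=18: [301, 301, 301, 301, 301, 301, 301, 301]
t=19: [303, 303, 303, 303, 303, 303, 303, 303]

Answer: 2
Key observation: The state at step 17, [303, 303, 303, 303, 303, 303, 303, 303], reappears at step 19 — and no state repeats earlier — so the cycle the system enters has period 2.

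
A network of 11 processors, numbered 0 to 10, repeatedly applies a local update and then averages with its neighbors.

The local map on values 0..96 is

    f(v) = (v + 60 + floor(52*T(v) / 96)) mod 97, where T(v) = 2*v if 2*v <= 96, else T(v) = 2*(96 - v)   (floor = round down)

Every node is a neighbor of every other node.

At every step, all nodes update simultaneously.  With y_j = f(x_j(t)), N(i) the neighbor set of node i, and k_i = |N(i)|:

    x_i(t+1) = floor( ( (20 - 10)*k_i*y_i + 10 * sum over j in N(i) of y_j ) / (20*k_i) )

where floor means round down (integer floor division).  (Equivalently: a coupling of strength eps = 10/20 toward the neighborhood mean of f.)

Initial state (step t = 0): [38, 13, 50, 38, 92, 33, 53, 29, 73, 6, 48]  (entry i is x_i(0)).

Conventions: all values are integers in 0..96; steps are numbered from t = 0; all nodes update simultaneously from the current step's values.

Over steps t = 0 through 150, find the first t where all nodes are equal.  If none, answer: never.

Simulating step by step:
t=0: [38, 13, 50, 38, 92, 33, 53, 29, 73, 6, 48]  (not all equal)
t=1: [49, 69, 58, 49, 56, 44, 58, 40, 57, 62, 58]  (not all equal)
t=2: [60, 60, 60, 60, 60, 57, 60, 53, 60, 60, 60]  (not all equal)
t=3: [62, 62, 62, 62, 62, 62, 62, 62, 62, 62, 62]  (all equal)

Answer: 3
Key observation: Synchronization is absorbing here: once all nodes are equal they stay equal, and step 3 is the first all-equal step.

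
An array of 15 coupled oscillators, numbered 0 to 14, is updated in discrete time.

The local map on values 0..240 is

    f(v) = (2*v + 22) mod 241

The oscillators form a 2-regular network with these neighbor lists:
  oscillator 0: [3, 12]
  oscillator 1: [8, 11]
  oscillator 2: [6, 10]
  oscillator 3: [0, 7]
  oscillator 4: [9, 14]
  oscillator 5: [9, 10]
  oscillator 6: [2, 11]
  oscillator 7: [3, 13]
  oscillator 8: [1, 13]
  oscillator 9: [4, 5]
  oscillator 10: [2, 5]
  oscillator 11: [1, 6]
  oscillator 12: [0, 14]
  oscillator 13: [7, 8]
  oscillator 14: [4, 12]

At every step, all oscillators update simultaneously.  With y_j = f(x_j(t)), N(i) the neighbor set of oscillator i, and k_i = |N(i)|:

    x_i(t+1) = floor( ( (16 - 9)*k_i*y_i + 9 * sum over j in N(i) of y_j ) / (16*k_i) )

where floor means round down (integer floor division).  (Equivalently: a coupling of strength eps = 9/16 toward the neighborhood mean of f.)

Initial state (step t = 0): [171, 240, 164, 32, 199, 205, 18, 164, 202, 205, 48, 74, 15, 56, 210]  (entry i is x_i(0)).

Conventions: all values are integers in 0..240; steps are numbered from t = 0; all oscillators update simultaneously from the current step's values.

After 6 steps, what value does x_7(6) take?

Answer: x_7(6) = 158

Derivation:
t=0: [171, 240, 164, 32, 199, 205, 18, 164, 202, 205, 48, 74, 15, 56, 210]
t=1: [92, 108, 97, 102, 188, 170, 103, 109, 124, 187, 136, 96, 113, 141, 152]
t=2: [155, 172, 173, 224, 136, 111, 220, 186, 97, 146, 117, 224, 84, 103, 83]
t=3: [157, 179, 121, 168, 96, 26, 196, 195, 193, 47, 43, 197, 161, 203, 150]
t=4: [103, 157, 89, 126, 149, 95, 131, 160, 164, 131, 74, 164, 94, 176, 124]
t=5: [168, 102, 147, 106, 54, 152, 105, 90, 111, 100, 190, 86, 164, 117, 93]
t=6: [147, 154, 143, 192, 177, 144, 177, 158, 69, 157, 115, 213, 139, 64, 158]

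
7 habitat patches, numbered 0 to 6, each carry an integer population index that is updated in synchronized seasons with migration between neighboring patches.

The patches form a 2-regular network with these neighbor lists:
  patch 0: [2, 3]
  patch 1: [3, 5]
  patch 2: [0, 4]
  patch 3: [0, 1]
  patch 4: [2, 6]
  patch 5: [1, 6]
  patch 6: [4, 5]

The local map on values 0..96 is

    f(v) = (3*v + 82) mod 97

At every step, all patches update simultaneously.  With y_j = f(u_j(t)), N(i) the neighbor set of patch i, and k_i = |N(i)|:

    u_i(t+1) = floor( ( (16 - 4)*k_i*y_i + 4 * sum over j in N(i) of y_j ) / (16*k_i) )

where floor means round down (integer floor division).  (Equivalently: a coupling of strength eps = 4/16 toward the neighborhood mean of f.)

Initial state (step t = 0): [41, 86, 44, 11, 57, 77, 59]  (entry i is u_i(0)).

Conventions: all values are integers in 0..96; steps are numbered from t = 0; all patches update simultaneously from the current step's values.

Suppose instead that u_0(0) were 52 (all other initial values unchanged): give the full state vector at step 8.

Answer: [50, 71, 29, 72, 5, 61, 16]
Key observation: This trace re-runs the system from the modified initial state.

Derivation:
t=0: [52, 86, 44, 11, 57, 77, 59]
t=1: [37, 41, 27, 25, 54, 30, 58]
t=2: [87, 25, 67, 58, 53, 65, 62]
t=3: [57, 63, 79, 60, 55, 79, 71]
t=4: [56, 69, 35, 68, 43, 31, 13]
t=5: [64, 92, 76, 87, 27, 73, 29]
t=6: [68, 58, 32, 57, 60, 24, 63]
t=7: [86, 61, 80, 63, 70, 60, 73]
t=8: [50, 71, 29, 72, 5, 61, 16]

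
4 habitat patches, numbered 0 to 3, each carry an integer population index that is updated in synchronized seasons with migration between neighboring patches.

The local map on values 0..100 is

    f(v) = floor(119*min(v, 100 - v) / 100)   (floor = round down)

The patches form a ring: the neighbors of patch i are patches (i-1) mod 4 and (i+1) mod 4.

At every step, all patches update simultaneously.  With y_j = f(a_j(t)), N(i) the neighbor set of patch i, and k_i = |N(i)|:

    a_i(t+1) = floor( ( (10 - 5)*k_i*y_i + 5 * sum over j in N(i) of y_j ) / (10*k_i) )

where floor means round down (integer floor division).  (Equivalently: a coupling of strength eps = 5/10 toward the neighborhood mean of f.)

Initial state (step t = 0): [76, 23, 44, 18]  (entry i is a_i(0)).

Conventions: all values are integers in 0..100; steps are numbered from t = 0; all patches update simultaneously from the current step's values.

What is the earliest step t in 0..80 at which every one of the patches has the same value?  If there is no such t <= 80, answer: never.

Simulating step by step:
t=0: [76, 23, 44, 18]  (not all equal)
t=1: [26, 33, 38, 30]  (not all equal)
t=2: [33, 38, 41, 36]  (not all equal)
t=3: [41, 44, 45, 42]  (not all equal)
t=4: [49, 51, 51, 49]  (not all equal)
t=5: [58, 58, 58, 58]  (all equal)

Answer: 5
Key observation: Synchronization is absorbing here: once all patches are equal they stay equal, and step 5 is the first all-equal step.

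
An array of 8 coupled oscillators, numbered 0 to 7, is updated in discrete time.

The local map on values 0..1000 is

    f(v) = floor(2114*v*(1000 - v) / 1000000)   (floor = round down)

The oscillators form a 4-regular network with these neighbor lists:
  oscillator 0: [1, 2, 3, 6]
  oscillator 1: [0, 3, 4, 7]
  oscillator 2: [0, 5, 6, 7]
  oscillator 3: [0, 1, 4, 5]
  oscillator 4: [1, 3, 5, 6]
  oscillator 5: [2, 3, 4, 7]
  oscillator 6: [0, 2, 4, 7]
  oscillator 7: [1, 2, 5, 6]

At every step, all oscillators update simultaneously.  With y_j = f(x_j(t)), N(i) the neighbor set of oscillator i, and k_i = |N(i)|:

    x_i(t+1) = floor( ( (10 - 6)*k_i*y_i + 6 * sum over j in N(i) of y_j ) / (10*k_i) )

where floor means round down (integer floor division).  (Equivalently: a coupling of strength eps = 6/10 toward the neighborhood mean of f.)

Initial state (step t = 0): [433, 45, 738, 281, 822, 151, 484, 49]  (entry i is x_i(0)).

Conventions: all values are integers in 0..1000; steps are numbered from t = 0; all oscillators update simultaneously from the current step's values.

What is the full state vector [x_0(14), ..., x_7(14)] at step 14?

Answer: [527, 527, 527, 527, 527, 527, 527, 527]

Derivation:
t=0: [433, 45, 738, 281, 822, 151, 484, 49]
t=1: [425, 238, 375, 349, 320, 294, 410, 233]
t=2: [486, 428, 474, 461, 455, 447, 481, 424]
t=3: [525, 520, 524, 523, 523, 522, 525, 520]
t=4: [527, 527, 527, 527, 527, 527, 527, 527]
t=5: [526, 526, 526, 526, 526, 526, 526, 526]
t=6: [527, 527, 527, 527, 527, 527, 527, 527]
t=7: [526, 526, 526, 526, 526, 526, 526, 526]
t=8: [527, 527, 527, 527, 527, 527, 527, 527]
t=9: [526, 526, 526, 526, 526, 526, 526, 526]
t=10: [527, 527, 527, 527, 527, 527, 527, 527]
t=11: [526, 526, 526, 526, 526, 526, 526, 526]
t=12: [527, 527, 527, 527, 527, 527, 527, 527]
t=13: [526, 526, 526, 526, 526, 526, 526, 526]
t=14: [527, 527, 527, 527, 527, 527, 527, 527]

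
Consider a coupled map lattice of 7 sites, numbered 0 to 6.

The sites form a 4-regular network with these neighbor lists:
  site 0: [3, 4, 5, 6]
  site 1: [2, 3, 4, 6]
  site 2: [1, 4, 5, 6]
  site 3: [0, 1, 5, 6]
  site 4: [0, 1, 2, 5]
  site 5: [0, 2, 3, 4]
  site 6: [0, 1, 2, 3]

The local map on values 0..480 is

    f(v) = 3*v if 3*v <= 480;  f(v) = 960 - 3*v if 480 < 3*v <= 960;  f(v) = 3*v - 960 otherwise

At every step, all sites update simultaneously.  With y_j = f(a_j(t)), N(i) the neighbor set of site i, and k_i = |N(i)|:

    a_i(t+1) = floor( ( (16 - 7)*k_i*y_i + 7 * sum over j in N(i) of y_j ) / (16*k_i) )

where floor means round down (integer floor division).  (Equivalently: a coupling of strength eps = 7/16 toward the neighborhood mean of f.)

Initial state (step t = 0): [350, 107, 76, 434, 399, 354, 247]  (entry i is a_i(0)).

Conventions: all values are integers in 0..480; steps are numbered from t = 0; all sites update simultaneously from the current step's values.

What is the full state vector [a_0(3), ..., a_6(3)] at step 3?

Simulating step by step:
t=0: [350, 107, 76, 434, 399, 354, 247]
t=1: [149, 292, 224, 272, 214, 155, 230]
t=2: [382, 158, 286, 219, 319, 392, 257]
t=3: [182, 331, 153, 286, 108, 186, 222]

Answer: [182, 331, 153, 286, 108, 186, 222]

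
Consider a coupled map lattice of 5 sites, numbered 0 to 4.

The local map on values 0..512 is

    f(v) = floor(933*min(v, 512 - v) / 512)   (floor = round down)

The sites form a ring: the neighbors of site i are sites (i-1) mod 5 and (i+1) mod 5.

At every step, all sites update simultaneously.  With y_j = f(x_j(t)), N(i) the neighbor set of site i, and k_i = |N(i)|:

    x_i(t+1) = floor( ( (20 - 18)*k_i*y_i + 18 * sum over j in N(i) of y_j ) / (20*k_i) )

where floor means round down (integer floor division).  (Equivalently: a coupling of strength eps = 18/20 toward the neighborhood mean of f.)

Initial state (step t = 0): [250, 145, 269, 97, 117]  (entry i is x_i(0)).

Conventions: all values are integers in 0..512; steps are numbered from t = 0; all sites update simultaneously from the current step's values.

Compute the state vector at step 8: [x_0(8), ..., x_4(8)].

Simulating step by step:
t=0: [250, 145, 269, 97, 117]
t=1: [260, 430, 242, 312, 305]
t=2: [282, 419, 274, 404, 408]
t=3: [203, 400, 207, 299, 295]
t=4: [306, 356, 304, 386, 380]
t=5: [273, 367, 268, 301, 295]
t=6: [340, 421, 336, 415, 408]
t=7: [190, 301, 185, 246, 238]
t=8: [402, 345, 408, 391, 400]

Answer: [402, 345, 408, 391, 400]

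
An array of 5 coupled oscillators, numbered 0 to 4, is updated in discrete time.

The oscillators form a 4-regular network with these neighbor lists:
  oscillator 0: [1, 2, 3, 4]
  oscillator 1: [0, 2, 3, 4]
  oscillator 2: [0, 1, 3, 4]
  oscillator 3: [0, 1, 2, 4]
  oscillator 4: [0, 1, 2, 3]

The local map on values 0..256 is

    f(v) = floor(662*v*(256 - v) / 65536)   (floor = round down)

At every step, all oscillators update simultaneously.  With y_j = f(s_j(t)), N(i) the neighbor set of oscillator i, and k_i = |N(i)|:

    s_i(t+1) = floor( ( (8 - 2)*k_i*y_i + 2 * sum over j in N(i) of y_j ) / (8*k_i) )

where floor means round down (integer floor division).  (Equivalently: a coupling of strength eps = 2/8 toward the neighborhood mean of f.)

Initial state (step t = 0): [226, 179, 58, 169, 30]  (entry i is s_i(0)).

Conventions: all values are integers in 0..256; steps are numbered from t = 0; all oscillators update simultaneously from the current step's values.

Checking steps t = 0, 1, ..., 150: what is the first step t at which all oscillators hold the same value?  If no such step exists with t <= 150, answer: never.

Simulating step by step:
t=0: [226, 179, 58, 169, 30]  (not all equal)
t=1: [80, 129, 113, 135, 80]  (not all equal)
t=2: [146, 162, 160, 162, 146]  (not all equal)
t=3: [160, 154, 155, 154, 160]  (not all equal)
t=4: [155, 157, 157, 157, 155]  (not all equal)
t=5: [157, 157, 157, 157, 157]  (all equal)

Answer: 5
Key observation: Synchronization is absorbing here: once all oscillators are equal they stay equal, and step 5 is the first all-equal step.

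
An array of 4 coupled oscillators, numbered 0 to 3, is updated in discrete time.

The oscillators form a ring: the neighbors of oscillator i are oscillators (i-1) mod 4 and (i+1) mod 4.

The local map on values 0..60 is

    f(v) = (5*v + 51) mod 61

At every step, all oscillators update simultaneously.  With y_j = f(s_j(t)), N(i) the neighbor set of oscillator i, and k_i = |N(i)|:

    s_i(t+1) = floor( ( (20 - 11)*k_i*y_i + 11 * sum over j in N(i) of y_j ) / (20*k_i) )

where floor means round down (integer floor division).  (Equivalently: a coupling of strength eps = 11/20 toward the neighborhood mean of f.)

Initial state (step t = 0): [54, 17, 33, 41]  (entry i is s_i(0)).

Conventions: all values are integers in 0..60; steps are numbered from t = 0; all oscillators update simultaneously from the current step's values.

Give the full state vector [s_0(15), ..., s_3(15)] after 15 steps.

Answer: [54, 51, 47, 51]

Derivation:
t=0: [54, 17, 33, 41]
t=1: [14, 19, 22, 18]
t=2: [38, 38, 29, 35]
t=3: [53, 45, 33, 38]
t=4: [29, 26, 39, 38]
t=5: [38, 30, 33, 30]
t=6: [36, 33, 24, 33]
t=7: [39, 41, 40, 41]
t=8: [7, 7, 9, 7]
t=9: [25, 27, 29, 27]
t=10: [25, 19, 7, 19]
t=11: [37, 32, 24, 32]
t=12: [39, 40, 37, 40]
t=13: [4, 18, 27, 18]
t=14: [14, 12, 11, 12]
t=15: [54, 51, 47, 51]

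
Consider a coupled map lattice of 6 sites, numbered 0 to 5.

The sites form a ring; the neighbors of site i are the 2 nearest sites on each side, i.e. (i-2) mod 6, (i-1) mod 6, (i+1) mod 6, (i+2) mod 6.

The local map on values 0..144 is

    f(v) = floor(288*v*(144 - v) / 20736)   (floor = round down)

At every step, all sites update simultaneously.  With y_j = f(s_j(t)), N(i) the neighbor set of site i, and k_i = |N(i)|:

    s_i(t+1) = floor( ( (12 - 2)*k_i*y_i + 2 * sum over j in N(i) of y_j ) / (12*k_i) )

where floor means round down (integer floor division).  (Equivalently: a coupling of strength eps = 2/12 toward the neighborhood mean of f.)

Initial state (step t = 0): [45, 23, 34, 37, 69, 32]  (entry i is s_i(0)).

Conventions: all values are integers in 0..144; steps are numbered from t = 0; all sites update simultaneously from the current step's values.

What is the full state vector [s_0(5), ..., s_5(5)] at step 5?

Answer: [71, 71, 71, 71, 71, 71]

Derivation:
t=0: [45, 23, 34, 37, 69, 32]
t=1: [59, 40, 51, 53, 68, 50]
t=2: [68, 58, 65, 65, 70, 65]
t=3: [70, 69, 70, 70, 71, 70]
t=4: [71, 71, 71, 71, 71, 71]
t=5: [71, 71, 71, 71, 71, 71]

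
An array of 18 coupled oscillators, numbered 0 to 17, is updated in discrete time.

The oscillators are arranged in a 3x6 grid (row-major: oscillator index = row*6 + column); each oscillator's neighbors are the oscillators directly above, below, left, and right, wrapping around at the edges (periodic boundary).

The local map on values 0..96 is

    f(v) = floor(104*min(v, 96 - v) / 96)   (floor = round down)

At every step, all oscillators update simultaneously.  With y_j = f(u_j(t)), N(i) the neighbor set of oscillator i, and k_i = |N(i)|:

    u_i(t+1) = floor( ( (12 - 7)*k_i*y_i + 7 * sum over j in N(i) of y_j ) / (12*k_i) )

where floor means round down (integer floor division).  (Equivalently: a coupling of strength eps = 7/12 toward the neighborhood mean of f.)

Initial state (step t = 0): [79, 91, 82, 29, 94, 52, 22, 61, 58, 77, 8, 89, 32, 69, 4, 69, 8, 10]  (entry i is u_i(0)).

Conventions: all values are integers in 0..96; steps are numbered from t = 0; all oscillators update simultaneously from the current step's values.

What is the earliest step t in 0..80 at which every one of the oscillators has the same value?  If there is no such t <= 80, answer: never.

Simulating step by step:
t=0: [79, 91, 82, 29, 94, 52, 22, 61, 58, 77, 8, 89, 32, 69, 4, 69, 8, 10]  (not all equal)
t=1: [23, 16, 18, 22, 14, 24, 23, 29, 28, 24, 8, 15, 25, 23, 18, 21, 10, 18]  (not all equal)
t=2: [23, 21, 20, 21, 16, 21, 24, 26, 26, 22, 13, 17, 24, 23, 21, 20, 13, 19]  (not all equal)
t=3: [24, 23, 22, 21, 17, 20, 24, 26, 25, 21, 16, 19, 24, 24, 22, 20, 16, 20]  (not all equal)
t=4: [24, 25, 23, 21, 18, 21, 25, 26, 25, 21, 18, 20, 25, 25, 23, 21, 18, 21]  (not all equal)
t=5: [25, 26, 24, 21, 19, 22, 26, 27, 25, 22, 19, 21, 26, 26, 24, 21, 19, 22]  (not all equal)
t=6: [26, 27, 25, 22, 20, 23, 27, 28, 26, 22, 20, 22, 27, 27, 25, 22, 20, 23]  (not all equal)
t=7: [27, 28, 26, 23, 21, 24, 28, 29, 27, 23, 21, 23, 28, 28, 26, 23, 21, 24]  (not all equal)
t=8: [29, 29, 27, 24, 22, 25, 29, 30, 28, 24, 22, 25, 29, 29, 27, 24, 22, 25]  (not all equal)
t=9: [30, 30, 29, 26, 24, 27, 30, 31, 29, 26, 24, 27, 30, 30, 29, 26, 24, 27]  (not all equal)
t=10: [31, 32, 30, 28, 26, 29, 31, 32, 30, 28, 26, 29, 31, 32, 30, 28, 26, 29]  (not all equal)
t=11: [32, 33, 32, 30, 28, 30, 32, 33, 32, 30, 28, 30, 32, 33, 32, 30, 28, 30]  (not all equal)
t=12: [33, 34, 33, 32, 30, 32, 33, 34, 33, 32, 30, 32, 33, 34, 33, 32, 30, 32]  (not all equal)
t=13: [35, 35, 35, 33, 32, 33, 35, 35, 35, 33, 32, 33, 35, 35, 35, 33, 32, 33]  (not all equal)
t=14: [36, 37, 36, 35, 34, 35, 36, 37, 36, 35, 34, 35, 36, 37, 36, 35, 34, 35]  (not all equal)
t=15: [38, 39, 38, 37, 36, 37, 38, 39, 38, 37, 36, 37, 38, 39, 38, 37, 36, 37]  (not all equal)
t=16: [41, 41, 41, 40, 39, 40, 41, 41, 41, 40, 39, 40, 41, 41, 41, 40, 39, 40]  (not all equal)
t=17: [43, 44, 43, 43, 42, 43, 43, 44, 43, 43, 42, 43, 43, 44, 43, 43, 42, 43]  (not all equal)
t=18: [46, 46, 46, 45, 45, 45, 46, 46, 46, 45, 45, 45, 46, 46, 46, 45, 45, 45]  (not all equal)
t=19: [48, 49, 48, 48, 48, 48, 48, 49, 48, 48, 48, 48, 48, 49, 48, 48, 48, 48]  (not all equal)
t=20: [51, 50, 51, 52, 52, 52, 51, 50, 51, 52, 52, 52, 51, 50, 51, 52, 52, 52]  (not all equal)
t=21: [48, 48, 48, 47, 47, 47, 48, 48, 48, 47, 47, 47, 48, 48, 48, 47, 47, 47]  (not all equal)
t=22: [51, 52, 51, 50, 50, 50, 51, 52, 51, 50, 50, 50, 51, 52, 51, 50, 50, 50]  (not all equal)
t=23: [48, 47, 48, 48, 49, 48, 48, 47, 48, 48, 49, 48, 48, 47, 48, 48, 49, 48]  (not all equal)
t=24: [51, 50, 51, 51, 50, 51, 51, 50, 51, 51, 50, 51, 51, 50, 51, 51, 50, 51]  (not all equal)
t=25: [48, 48, 48, 48, 48, 48, 48, 48, 48, 48, 48, 48, 48, 48, 48, 48, 48, 48]  (all equal)

Answer: 25
Key observation: Synchronization is absorbing here: once all oscillators are equal they stay equal, and step 25 is the first all-equal step.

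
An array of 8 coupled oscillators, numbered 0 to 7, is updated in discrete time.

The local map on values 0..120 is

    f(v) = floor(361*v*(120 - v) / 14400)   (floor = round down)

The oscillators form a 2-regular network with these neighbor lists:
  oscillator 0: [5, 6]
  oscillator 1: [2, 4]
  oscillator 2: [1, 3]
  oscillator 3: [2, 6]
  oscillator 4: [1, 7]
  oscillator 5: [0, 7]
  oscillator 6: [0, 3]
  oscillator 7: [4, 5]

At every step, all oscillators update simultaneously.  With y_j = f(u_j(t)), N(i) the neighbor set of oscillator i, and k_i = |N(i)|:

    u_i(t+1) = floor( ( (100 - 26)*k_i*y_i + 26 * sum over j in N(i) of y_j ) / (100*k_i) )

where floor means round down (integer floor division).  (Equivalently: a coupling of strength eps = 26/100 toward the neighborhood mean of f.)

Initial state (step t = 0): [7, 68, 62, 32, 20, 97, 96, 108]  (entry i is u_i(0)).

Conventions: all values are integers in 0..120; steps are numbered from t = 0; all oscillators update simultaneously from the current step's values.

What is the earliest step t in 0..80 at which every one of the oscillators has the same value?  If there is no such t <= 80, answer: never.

Simulating step by step:
t=0: [7, 68, 62, 32, 20, 97, 96, 108]  (not all equal)
t=1: [28, 83, 87, 70, 52, 47, 53, 37]  (not all equal)
t=2: [70, 76, 73, 85, 84, 81, 85, 78]  (not all equal)
t=3: [84, 82, 84, 75, 76, 80, 75, 80]  (not all equal)
t=4: [76, 78, 76, 82, 81, 79, 82, 80]  (not all equal)
t=5: [82, 81, 82, 78, 79, 81, 78, 80]  (not all equal)
t=6: [78, 79, 78, 81, 80, 79, 81, 80]  (not all equal)
t=7: [81, 81, 81, 79, 80, 81, 79, 80]  (not all equal)
t=8: [79, 79, 79, 80, 79, 79, 80, 79]  (not all equal)
t=9: [80, 81, 80, 80, 81, 81, 80, 81]  (not all equal)
t=10: [79, 79, 79, 80, 79, 79, 80, 79]  (not all equal)

Answer: never
Key observation: The state at step 8 reappears at step 10 — the system is in a cycle of period 2 from step 8 on.  No step 0..10 is synchronized, and the cycle repeats forever, so no step up to 80 (or ever) has all oscillators equal.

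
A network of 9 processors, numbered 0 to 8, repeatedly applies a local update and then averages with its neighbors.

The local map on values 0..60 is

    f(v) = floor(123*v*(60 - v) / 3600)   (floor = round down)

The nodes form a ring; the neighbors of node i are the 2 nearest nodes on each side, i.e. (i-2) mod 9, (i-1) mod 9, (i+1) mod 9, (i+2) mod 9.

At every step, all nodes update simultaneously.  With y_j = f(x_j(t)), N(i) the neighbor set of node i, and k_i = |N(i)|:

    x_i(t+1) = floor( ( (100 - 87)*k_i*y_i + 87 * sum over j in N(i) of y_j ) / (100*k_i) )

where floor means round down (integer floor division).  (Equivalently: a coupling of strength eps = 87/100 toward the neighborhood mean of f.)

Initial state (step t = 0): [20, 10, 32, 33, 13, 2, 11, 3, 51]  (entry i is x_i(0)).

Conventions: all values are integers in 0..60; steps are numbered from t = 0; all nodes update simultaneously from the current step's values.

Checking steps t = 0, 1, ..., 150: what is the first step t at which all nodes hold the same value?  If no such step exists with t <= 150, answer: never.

Simulating step by step:
t=0: [20, 10, 32, 33, 13, 2, 11, 3, 51]  (not all equal)
t=1: [18, 24, 24, 19, 20, 16, 11, 14, 16]  (not all equal)
t=2: [25, 26, 27, 27, 24, 23, 23, 22, 23]  (not all equal)
t=3: [29, 29, 29, 29, 29, 29, 28, 28, 29]  (not all equal)
t=4: [30, 30, 30, 30, 30, 30, 30, 30, 30]  (all equal)

Answer: 4
Key observation: Synchronization is absorbing here: once all nodes are equal they stay equal, and step 4 is the first all-equal step.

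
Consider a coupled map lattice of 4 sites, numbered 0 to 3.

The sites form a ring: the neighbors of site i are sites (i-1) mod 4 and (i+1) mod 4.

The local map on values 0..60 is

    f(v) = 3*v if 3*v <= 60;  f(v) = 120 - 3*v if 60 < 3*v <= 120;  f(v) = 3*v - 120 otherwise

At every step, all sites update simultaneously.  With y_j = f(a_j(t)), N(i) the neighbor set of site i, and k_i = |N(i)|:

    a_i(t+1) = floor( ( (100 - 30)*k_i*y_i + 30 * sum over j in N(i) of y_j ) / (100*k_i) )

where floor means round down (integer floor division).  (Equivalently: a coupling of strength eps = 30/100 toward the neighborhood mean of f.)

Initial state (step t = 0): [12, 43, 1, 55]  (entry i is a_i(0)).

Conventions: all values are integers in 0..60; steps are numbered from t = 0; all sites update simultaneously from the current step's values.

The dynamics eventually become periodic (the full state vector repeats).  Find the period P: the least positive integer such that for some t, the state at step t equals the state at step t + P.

Simulating step by step:
t=0: [12, 43, 1, 55]
t=1: [33, 12, 10, 37]
t=2: [21, 32, 27, 13]
t=3: [49, 31, 36, 41]
t=4: [23, 24, 12, 7]
t=5: [46, 46, 35, 27]
t=6: [21, 17, 19, 32]
t=7: [51, 52, 51, 33]
t=8: [31, 35, 31, 24]
t=9: [28, 18, 28, 41]
t=10: [33, 48, 33, 12]
t=11: [23, 23, 23, 31]
t=12: [47, 51, 47, 34]
t=13: [22, 29, 22, 18]
t=14: [50, 39, 50, 54]
t=15: [27, 11, 27, 38]
t=16: [33, 34, 33, 15]
t=17: [24, 18, 24, 37]
t=18: [43, 52, 43, 20]
t=19: [20, 27, 20, 44]
t=20: [49, 45, 49, 26]
t=21: [27, 18, 27, 37]
t=22: [36, 49, 36, 18]
t=23: [20, 22, 20, 41]
t=24: [50, 55, 50, 20]
t=25: [36, 40, 36, 51]
t=26: [13, 3, 13, 26]
t=27: [34, 18, 34, 41]
t=28: [21, 43, 21, 7]
t=29: [44, 23, 44, 31]
t=30: [20, 39, 20, 22]
t=31: [50, 20, 50, 55]
t=32: [36, 51, 36, 40]
t=33: [13, 26, 13, 3]
t=34: [34, 41, 34, 18]
t=35: [21, 7, 21, 43]
t=36: [44, 31, 44, 23]
t=37: [20, 22, 20, 39]
t=38: [50, 55, 50, 20]

Answer: 14
Key observation: The state at step 24, [50, 55, 50, 20], reappears at step 38 — and no state repeats earlier — so the cycle the system enters has period 14.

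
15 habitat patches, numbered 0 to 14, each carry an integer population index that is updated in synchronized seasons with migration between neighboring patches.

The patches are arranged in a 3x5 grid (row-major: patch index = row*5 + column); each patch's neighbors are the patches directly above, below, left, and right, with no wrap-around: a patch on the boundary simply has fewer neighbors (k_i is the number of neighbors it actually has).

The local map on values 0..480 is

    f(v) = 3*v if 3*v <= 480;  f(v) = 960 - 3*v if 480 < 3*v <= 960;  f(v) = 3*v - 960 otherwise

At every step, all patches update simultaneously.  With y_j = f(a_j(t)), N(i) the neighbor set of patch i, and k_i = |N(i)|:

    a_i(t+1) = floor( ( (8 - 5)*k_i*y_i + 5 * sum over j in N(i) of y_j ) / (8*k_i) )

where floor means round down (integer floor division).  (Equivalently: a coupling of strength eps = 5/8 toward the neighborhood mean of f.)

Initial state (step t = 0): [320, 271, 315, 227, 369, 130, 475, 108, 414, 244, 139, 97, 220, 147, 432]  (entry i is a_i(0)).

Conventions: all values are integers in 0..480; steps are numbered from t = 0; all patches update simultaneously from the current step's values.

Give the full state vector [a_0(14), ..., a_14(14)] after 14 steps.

Simulating step by step:
t=0: [320, 271, 315, 227, 369, 130, 475, 108, 414, 244, 139, 97, 220, 147, 432]
t=1: [167, 155, 161, 197, 213, 330, 354, 287, 304, 244, 369, 355, 332, 356, 335]
t=2: [326, 390, 373, 314, 306, 158, 147, 140, 143, 171, 97, 98, 78, 67, 121]
t=3: [220, 207, 194, 138, 161, 334, 383, 354, 330, 341, 349, 311, 278, 289, 338]
t=4: [231, 307, 319, 339, 327, 135, 150, 151, 116, 140, 54, 93, 93, 78, 69]
t=5: [238, 164, 115, 98, 156, 335, 352, 338, 312, 277, 274, 290, 305, 261, 282]
t=6: [252, 318, 299, 284, 307, 116, 138, 99, 111, 174, 93, 91, 83, 104, 138]
t=7: [187, 144, 109, 131, 185, 317, 299, 276, 305, 328, 298, 298, 277, 324, 389]
t=8: [287, 326, 322, 309, 282, 113, 123, 137, 104, 145, 48, 78, 92, 83, 88]
t=9: [148, 105, 98, 102, 189, 254, 294, 304, 293, 306, 233, 252, 289, 270, 312]
t=10: [326, 288, 249, 274, 256, 237, 148, 103, 115, 119, 223, 166, 118, 97, 69]
t=11: [114, 176, 193, 208, 226, 250, 340, 327, 300, 288, 331, 400, 354, 297, 280]
t=12: [328, 325, 307, 276, 240, 169, 163, 102, 104, 132, 153, 130, 107, 84, 96]
t=13: [155, 116, 109, 172, 255, 368, 358, 293, 286, 323, 435, 406, 317, 286, 310]
t=14: [328, 319, 304, 296, 214, 246, 172, 116, 137, 71, 255, 194, 95, 67, 45]

Answer: [328, 319, 304, 296, 214, 246, 172, 116, 137, 71, 255, 194, 95, 67, 45]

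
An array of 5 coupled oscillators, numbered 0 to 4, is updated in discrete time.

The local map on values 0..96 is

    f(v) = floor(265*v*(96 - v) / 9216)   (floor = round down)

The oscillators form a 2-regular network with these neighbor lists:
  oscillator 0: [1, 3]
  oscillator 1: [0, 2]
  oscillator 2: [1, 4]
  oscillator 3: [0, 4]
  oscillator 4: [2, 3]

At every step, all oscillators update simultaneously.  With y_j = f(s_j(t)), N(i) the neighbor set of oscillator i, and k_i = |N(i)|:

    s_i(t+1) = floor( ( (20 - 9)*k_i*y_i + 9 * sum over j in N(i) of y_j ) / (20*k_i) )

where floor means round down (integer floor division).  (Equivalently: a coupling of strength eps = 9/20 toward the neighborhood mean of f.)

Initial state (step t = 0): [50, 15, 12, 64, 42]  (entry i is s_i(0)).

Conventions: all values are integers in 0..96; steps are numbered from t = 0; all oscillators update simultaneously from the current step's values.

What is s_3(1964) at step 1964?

Simulating step by step:
t=0: [50, 15, 12, 64, 42]
t=1: [57, 39, 37, 61, 55]
t=2: [62, 62, 62, 62, 62]
t=3: [60, 60, 60, 60, 60]
t=4: [62, 62, 62, 62, 62]

Answer: s_3(1964) = 62
Key observation: The state at step 2, [62, 62, 62, 62, 62], reappears at step 4: the system is in a cycle of period 2 from step 2 on.  Therefore the state at step 1964 equals the state at step 2 + ((1964 - 2) mod 2) = 2, which is [62, 62, 62, 62, 62].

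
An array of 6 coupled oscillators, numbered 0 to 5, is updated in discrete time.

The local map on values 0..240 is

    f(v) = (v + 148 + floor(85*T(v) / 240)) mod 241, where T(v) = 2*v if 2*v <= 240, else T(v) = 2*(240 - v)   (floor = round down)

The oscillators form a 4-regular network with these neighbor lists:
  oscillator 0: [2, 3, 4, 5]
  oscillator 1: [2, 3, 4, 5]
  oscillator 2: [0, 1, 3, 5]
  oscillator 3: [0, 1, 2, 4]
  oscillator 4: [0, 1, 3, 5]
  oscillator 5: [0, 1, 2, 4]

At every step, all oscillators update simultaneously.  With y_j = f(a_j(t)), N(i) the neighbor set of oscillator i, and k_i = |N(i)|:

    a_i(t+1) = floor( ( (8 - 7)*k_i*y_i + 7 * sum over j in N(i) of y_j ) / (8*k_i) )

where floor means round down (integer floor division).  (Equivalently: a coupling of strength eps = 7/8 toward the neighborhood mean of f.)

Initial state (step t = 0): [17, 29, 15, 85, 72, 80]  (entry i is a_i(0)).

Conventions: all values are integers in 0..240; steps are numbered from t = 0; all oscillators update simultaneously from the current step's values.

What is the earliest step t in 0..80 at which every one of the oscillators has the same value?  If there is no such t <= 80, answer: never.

Answer: 6
Key observation: Synchronization is absorbing here: once all oscillators are equal they stay equal, and step 6 is the first all-equal step.

Derivation:
t=0: [17, 29, 15, 85, 72, 80]  (not all equal)
t=1: [87, 89, 124, 132, 106, 131]  (not all equal)
t=2: [101, 101, 89, 83, 86, 83]  (not all equal)
t=3: [55, 55, 62, 65, 62, 65]  (not all equal)
t=4: [13, 13, 9, 7, 9, 7]  (not all equal)
t=5: [162, 162, 164, 165, 164, 165]  (not all equal)
t=6: [124, 124, 124, 124, 124, 124]  (all equal)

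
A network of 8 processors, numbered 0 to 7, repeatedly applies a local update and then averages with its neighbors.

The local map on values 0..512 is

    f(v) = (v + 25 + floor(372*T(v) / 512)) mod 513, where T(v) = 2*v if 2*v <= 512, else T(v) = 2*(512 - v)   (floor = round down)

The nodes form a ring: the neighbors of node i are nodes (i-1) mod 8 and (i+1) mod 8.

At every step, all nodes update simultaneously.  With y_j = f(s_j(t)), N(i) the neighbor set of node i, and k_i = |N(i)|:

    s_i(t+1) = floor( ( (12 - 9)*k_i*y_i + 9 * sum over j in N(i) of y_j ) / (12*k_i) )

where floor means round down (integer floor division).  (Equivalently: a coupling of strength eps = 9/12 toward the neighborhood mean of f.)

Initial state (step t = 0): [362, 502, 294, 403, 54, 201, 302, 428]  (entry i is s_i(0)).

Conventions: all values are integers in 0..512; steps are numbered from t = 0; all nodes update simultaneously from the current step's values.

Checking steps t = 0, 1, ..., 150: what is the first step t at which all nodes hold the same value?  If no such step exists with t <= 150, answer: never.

Simulating step by step:
t=0: [362, 502, 294, 403, 54, 201, 302, 428]  (not all equal)
t=1: [56, 86, 68, 122, 68, 104, 54, 94]  (not all equal)
t=2: [224, 191, 257, 224, 274, 200, 239, 183]  (not all equal)
t=3: [377, 198, 242, 116, 56, 86, 202, 177]  (not all equal)
t=4: [384, 198, 333, 177, 244, 122, 262, 149]  (not all equal)
t=5: [358, 197, 389, 195, 321, 173, 302, 179]  (not all equal)
t=6: [387, 191, 398, 196, 384, 198, 372, 195]  (not all equal)
t=7: [393, 181, 393, 185, 401, 190, 401, 188]  (not all equal)
t=8: [377, 175, 374, 176, 381, 178, 384, 178]  (not all equal)
t=9: [364, 177, 362, 177, 364, 177, 366, 177]  (not all equal)
t=10: [367, 183, 367, 183, 367, 182, 366, 182]  (not all equal)
t=11: [376, 185, 377, 185, 376, 184, 375, 184]  (not all equal)
t=12: [379, 183, 379, 183, 379, 183, 378, 183]  (not all equal)
t=13: [375, 181, 375, 181, 375, 181, 375, 181]  (not all equal)
t=14: [373, 181, 373, 181, 373, 181, 373, 181]  (not all equal)
t=15: [373, 181, 373, 181, 373, 181, 373, 181]  (not all equal)

Answer: never
Key observation: The state at step 14 reappears at step 15 — the system is in a cycle of period 1 from step 14 on.  No step 0..15 is synchronized, and the cycle repeats forever, so no step up to 150 (or ever) has all nodes equal.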